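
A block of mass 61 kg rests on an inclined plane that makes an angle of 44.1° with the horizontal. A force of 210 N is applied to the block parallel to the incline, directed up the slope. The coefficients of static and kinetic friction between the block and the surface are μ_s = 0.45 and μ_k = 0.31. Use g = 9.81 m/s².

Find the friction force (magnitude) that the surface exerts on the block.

f ≈ 133 N (up the incline)

Normal force: N = m g cos θ = 61 × 9.81 × cos 44.1° = 429.7 N.
Parallel to the incline, ΣF = 0 gives f = m g sin θ − P = 416.4 − 210 = 206.4 N (up-slope positive).
Maximum static friction available: μ_s N = 0.45 × 429.7 = 193.4 N.
Since |206.4| > 193.4 N, static friction cannot hold it; the block slides down the incline and kinetic friction applies: f = μ_k N = 0.31 × 429.7 = 133 N.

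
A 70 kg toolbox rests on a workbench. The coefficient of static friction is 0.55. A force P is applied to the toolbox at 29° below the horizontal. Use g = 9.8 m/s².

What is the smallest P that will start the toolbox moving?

P ≈ 621 N

N = m g + P sin α (the push presses the toolbox into the workbench).
At impending slip, P cos α = μ_s N = μ_s (m g + P sin α).
Solving: P (cos α − μ_s sin α) = μ_s m g → P = 0.55×686/(cos 29° − 0.55 sin 29°) = 377/0.608 = 621 N.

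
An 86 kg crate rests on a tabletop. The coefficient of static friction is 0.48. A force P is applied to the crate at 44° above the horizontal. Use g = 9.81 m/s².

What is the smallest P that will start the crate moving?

N = m g − P sin α (the pull lifts the crate).
At impending slip, P cos α = μ_s N = μ_s (m g − P sin α).
Solving: P (cos α + μ_s sin α) = μ_s m g → P = 0.48×844/(cos 44° + 0.48 sin 44°) = 405/1.053 = 385 N.

P ≈ 385 N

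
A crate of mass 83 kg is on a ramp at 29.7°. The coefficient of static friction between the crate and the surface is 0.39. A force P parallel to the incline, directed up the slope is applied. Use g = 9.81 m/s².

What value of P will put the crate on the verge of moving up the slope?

At impending motion up the slope, friction acts down-slope at its limit: f = μ_s N.
P is parallel to the surface, so N = m g cos θ = 707 N.
Along the incline: P = m g sin θ + μ_s N = 403 + 0.39×707 = 679 N.

P ≈ 679 N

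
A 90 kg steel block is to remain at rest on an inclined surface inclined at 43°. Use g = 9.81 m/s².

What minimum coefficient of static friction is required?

At the slip threshold m g sin θ = μ_s m g cos θ, so μ_s,min = tan θ.
μ_s,min = tan 43° = 0.933.

μ_s,min ≈ 0.933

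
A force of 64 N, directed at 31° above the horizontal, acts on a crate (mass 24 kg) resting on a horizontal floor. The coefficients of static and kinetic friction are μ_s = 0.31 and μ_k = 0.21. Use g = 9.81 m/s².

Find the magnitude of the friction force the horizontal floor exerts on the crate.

Vertical equilibrium gives N = m g − P sin α = 202.5 N.
For equilibrium, f = P cos α = 64×cos 31° = 54.86 N.
The static-friction limit is μ_s N = 62.77 N.
54.86 ≤ 62.77 N → static; friction equals the required 54.9 N.

f ≈ 54.9 N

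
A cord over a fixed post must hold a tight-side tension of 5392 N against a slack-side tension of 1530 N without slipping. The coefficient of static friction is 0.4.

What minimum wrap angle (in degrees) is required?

T₂/T₁ = e^{μβ} → β = ln(T₂/T₁)/μ.
β = ln(5392/1530)/0.4 = 1.26/0.4 = 3.149 rad.
In degrees: β = 3.149 × 180/π = 180°.

β_min ≈ 180°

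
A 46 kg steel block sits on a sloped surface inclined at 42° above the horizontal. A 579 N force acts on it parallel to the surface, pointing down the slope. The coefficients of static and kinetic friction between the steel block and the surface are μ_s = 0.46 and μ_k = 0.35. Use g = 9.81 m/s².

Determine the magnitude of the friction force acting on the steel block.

Perpendicular to the surface, N = m g cos θ = 46·9.81·cos 42° = 335.4 N.
The friction needed for equilibrium is m g sin θ + P = 302 + 579 = 881 N, measured positive up-slope.
The static-friction ceiling is μ_s N = 0.46 × 335.4 = 154.3 N.
|881| exceeds 154.3 N, so the steel block slips down-slope; friction is kinetic, f = μ_k N = 0.35×335.4 = 117 N.

f ≈ 117 N (up the incline)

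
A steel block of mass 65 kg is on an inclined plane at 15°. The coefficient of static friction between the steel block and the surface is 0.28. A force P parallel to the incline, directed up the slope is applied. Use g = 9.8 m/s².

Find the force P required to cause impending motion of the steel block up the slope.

At impending motion up the slope, friction acts down-slope at its limit: f = μ_s N.
P is parallel to the surface, so N = m g cos θ = 615 N.
Along the incline: P = m g sin θ + μ_s N = 165 + 0.28×615 = 337 N.

P ≈ 337 N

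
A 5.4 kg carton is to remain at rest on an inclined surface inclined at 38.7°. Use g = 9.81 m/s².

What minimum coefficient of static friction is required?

At the slip threshold m g sin θ = μ_s m g cos θ, so μ_s,min = tan θ.
μ_s,min = tan 38.7° = 0.801.

μ_s,min ≈ 0.801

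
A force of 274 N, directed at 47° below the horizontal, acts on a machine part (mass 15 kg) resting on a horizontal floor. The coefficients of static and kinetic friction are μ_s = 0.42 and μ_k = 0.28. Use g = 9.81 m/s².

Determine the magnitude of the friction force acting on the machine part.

The vertical component of P adds to the normal force: N = m g + P sin α = 147.2 + 200.4 = 347.5 N.
For equilibrium, f = P cos α = 274×cos 47° = 186.9 N.
μ_s N = 0.42 × 347.5 = 146 N.
186.9 > 146 N → the machine part slides; f = μ_k N = 0.28×347.5 = 97.3 N.

f ≈ 97.3 N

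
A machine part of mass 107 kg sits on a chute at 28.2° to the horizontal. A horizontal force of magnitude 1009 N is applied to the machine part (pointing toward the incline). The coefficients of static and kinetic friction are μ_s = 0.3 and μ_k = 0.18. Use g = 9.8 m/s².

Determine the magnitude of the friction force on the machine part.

f ≈ 394 N (down the incline)

Normal direction: N = m g cos θ + P sin θ = 1401 N.
Along the incline, the net driving force (taking up-slope positive) is P cos θ − m g sin θ = 889.2 − 495.5 = 393.7 N, so equilibrium requires friction f = -393.7 N (down-slope).
The limit of static friction is μ_s N = 420.3 N.
Since 393.7 N is within the 420.3 N limit, the machine part stays put and friction is exactly 394 N.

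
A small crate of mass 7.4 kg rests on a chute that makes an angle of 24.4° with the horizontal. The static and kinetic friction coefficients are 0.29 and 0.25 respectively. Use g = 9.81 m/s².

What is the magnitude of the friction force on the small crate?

f ≈ 16.5 N (up the incline)

The normal reaction is N = m g cos θ = 66.11 N.
Along the slope the weight component is m g sin θ = 29.99 N; friction must supply exactly this, acting up-slope.
The static-friction ceiling is μ_s N = 0.29 × 66.11 = 19.17 N.
Since |29.99| > 19.17 N, static friction cannot hold it; the small crate slides down the incline and kinetic friction applies: f = μ_k N = 0.25 × 66.11 = 16.5 N.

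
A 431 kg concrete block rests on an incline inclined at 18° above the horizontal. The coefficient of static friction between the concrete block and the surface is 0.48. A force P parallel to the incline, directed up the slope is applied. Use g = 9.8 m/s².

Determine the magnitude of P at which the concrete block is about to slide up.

P ≈ 3230 N

At impending motion up the slope, friction acts down-slope at its limit: f = μ_s N.
P is parallel to the surface, so N = m g cos θ = 4020 N.
Along the incline: P = m g sin θ + μ_s N = 1310 + 0.48×4020 = 3230 N.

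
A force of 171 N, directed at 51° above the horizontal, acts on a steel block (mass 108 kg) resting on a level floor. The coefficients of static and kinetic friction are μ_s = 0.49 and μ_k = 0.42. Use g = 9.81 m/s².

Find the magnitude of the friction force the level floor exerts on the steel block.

f ≈ 108 N

N = m g − P sin α = 1059 − 171×sin 51° = 926.6 N.
The horizontal driving force is P cos α = 107.6 N, so equilibrium needs friction f = 107.6 N.
μ_s N = 0.49 × 926.6 = 454 N.
107.6 ≤ 454 N → static; friction equals the required 108 N.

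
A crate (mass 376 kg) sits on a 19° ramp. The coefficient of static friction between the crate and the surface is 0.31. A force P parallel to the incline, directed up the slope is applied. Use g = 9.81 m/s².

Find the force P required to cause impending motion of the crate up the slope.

P ≈ 2280 N

At impending motion up the slope, friction acts down-slope at its limit: f = μ_s N.
P is parallel to the surface, so N = m g cos θ = 3490 N.
Along the incline: P = m g sin θ + μ_s N = 1200 + 0.31×3490 = 2280 N.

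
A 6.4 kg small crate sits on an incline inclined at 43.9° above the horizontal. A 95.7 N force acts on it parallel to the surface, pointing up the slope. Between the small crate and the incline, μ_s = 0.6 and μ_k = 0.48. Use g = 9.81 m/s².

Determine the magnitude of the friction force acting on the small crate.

Perpendicular to the surface, N = m g cos θ = 6.4·9.81·cos 43.9° = 45.24 N.
The friction needed for equilibrium is m g sin θ − P = 43.53 − 95.7 = -52.17 N, measured positive up-slope.
The static-friction ceiling is μ_s N = 0.6 × 45.24 = 27.14 N.
|-52.17| exceeds 27.14 N, so the small crate slips up-slope; friction is kinetic, f = μ_k N = 0.48×45.24 = 21.7 N.

f ≈ 21.7 N (down the incline)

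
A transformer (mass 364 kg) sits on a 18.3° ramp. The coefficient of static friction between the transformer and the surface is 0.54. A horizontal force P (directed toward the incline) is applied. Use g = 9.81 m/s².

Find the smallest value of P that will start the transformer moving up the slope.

P ≈ 3790 N

At impending motion up the slope, friction acts down-slope at its limit: f = μ_s N.
Perpendicular to the incline: N = m g cos θ + P sin θ.
Along the incline: P cos θ = m g sin θ + μ_s N = m g sin θ + μ_s (m g cos θ + P sin θ).
Solving, P (cos θ − μ_s sin θ) = m g (sin θ + μ_s cos θ), so P = 364×9.81×(sin 18.3° + 0.54 cos 18.3°)/(cos 18.3° − 0.54 sin 18.3°) = 3570×0.8267/0.7799 = 3790 N.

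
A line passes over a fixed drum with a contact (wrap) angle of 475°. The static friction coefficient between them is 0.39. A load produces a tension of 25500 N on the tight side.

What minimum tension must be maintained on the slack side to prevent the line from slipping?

Capstan equation at impending slip: T_tight/T_slack = e^{μβ}.
β = 475° = 8.29 rad; e^{μβ} = e^{0.39×8.29} = 25.36.
T_slack = T_tight / e^{μβ} = 25500 / 25.36 = 1010 N.

T_min ≈ 1010 N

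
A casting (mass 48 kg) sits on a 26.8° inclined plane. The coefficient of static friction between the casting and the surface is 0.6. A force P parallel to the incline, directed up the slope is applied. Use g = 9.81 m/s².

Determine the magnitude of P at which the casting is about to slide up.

P ≈ 464 N

At impending motion up the slope, friction acts down-slope at its limit: f = μ_s N.
P is parallel to the surface, so N = m g cos θ = 420 N.
Along the incline: P = m g sin θ + μ_s N = 212 + 0.6×420 = 464 N.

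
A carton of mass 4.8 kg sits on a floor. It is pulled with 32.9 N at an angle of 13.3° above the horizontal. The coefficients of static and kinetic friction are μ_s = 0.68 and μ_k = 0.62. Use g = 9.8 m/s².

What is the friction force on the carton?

Vertical equilibrium gives N = m g − P sin α = 39.47 N.
Horizontally, friction must balance P cos α = 32.02 N.
The static-friction limit is μ_s N = 26.84 N.
32.02 > 26.84 N → the carton slides; f = μ_k N = 0.62×39.47 = 24.5 N.

f ≈ 24.5 N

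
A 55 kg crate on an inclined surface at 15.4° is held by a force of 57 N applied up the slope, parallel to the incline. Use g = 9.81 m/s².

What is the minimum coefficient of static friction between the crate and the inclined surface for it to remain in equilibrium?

N = m g cos θ = 520.2 N.
Friction must make up the shortfall along the incline: f = m g sin θ − P = 143.3 − 57 = 86.28 N.
At the threshold f = μ_s N, so μ_s,min = 86.28/520.2 = 0.166.

μ_s,min ≈ 0.166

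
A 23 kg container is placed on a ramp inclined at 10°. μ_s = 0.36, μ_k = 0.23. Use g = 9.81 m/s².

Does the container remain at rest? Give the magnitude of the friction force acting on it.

f ≈ 39.2 N

N = m g cos θ = 222 N.
Down-slope weight component: m g sin θ = 39.2 N.
μ_s N = 80 N.
39.2 ≤ 80 N, so it stays put; friction = 39.2 N.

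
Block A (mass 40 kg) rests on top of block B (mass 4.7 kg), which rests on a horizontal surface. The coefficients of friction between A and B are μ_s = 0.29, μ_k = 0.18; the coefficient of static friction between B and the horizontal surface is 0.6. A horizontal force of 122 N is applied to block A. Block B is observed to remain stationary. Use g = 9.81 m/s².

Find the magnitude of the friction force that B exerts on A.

Normal force at the A–B interface: N₁ = m_A g = 392.4 N.
So the A–B interface can sustain at most μ_s N₁ = 113.8 N of static friction.
P = 122 N exceeds that limit, so A slips over B and the interface friction becomes kinetic: f₁ = μ_k N₁ = 0.18×392.4 = 70.6 N.
B experiences an equal 70.6 N forward from A (third law). B is in equilibrium, so the floor supplies f₂ = 70.6 N of static friction (limit μ_s(m_A+m_B)g = 263.1 N, not exceeded).

f ≈ 70.6 N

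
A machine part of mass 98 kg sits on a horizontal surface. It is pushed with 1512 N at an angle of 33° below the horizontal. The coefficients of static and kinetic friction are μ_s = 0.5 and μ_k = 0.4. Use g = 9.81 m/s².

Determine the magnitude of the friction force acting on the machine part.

f ≈ 714 N

N = m g + P sin α = 961.4 + 1512×sin 33° = 1785 N.
Horizontally, friction must balance P cos α = 1268 N.
μ_s N = 0.5 × 1785 = 892.4 N.
The required friction exceeds μ_s N, so the machine part moves and f = μ_k N = 714 N.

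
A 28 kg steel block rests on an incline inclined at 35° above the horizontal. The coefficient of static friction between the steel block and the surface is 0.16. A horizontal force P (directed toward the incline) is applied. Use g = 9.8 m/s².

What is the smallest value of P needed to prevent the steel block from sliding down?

The steel block tends to slide down (tan θ > μ_s), so at the point of impending slip friction acts up-slope at its limit: f = μ_s N.
Perpendicular to the incline: N = m g cos θ + P sin θ.
Along the incline: P cos θ + μ_s N = m g sin θ, i.e. P cos θ + μ_s (m g cos θ + P sin θ) = m g sin θ.
Solving, P (cos θ + μ_s sin θ) = m g (sin θ − μ_s cos θ), so P = 274×0.4425/0.9109 = 133 N.

P_min ≈ 133 N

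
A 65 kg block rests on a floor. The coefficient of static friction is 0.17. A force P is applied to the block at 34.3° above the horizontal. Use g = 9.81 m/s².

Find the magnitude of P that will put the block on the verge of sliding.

P ≈ 118 N

N = m g − P sin α (the pull lifts the block).
At impending slip, P cos α = μ_s N = μ_s (m g − P sin α).
Solving: P (cos α + μ_s sin α) = μ_s m g → P = 0.17×638/(cos 34.3° + 0.17 sin 34.3°) = 108/0.9219 = 118 N.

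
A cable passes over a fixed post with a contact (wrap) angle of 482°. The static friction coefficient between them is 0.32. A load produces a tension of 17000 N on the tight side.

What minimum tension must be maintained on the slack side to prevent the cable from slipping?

Capstan equation at impending slip: T_tight/T_slack = e^{μβ}.
β = 482° = 8.412 rad; e^{μβ} = e^{0.32×8.412} = 14.76.
T_slack = T_tight / e^{μβ} = 17000 / 14.76 = 1150 N.

T_min ≈ 1150 N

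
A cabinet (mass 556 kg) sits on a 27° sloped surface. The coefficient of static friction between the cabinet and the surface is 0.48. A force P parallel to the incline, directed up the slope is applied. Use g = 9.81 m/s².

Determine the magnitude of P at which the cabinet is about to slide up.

P ≈ 4810 N

At impending motion up the slope, friction acts down-slope at its limit: f = μ_s N.
P is parallel to the surface, so N = m g cos θ = 4860 N.
Along the incline: P = m g sin θ + μ_s N = 2480 + 0.48×4860 = 4810 N.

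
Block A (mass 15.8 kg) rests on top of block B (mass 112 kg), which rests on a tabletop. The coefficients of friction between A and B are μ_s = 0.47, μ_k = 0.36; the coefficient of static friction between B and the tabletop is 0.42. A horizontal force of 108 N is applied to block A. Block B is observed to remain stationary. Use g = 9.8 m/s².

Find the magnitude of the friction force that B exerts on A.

Normal force at the A–B interface: N₁ = m_A g = 154.8 N.
So the A–B interface can sustain at most μ_s N₁ = 72.77 N of static friction.
Since P = 108 N > 72.77 N, A slides on B; the A–B friction is kinetic: f₁ = μ_k N₁ = 0.36×154.8 = 55.7 N.
By Newton's third law B feels 55.7 N forward from A. With B stationary, the floor's static friction on B balances it: f₂ = 55.7 N (well within μ_s(m_A+m_B)g = 526 N).

f ≈ 55.7 N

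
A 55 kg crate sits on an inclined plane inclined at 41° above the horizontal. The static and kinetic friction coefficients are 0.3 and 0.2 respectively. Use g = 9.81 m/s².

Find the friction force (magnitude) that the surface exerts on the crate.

Perpendicular to the surface, N = m g cos θ = 55·9.81·cos 41° = 407.2 N.
Along the slope the weight component is m g sin θ = 354 N; friction must supply exactly this, acting up-slope.
The static-friction ceiling is μ_s N = 0.3 × 407.2 = 122.2 N.
Since |354| > 122.2 N, static friction cannot hold it; the crate slides down the incline and kinetic friction applies: f = μ_k N = 0.2 × 407.2 = 81.4 N.

f ≈ 81.4 N (up the incline)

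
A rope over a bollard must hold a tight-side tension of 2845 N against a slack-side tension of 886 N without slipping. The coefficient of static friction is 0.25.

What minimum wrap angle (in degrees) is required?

T₂/T₁ = e^{μβ} → β = ln(T₂/T₁)/μ.
β = ln(2845/886)/0.25 = 1.167/0.25 = 4.666 rad.
In degrees: β = 4.666 × 180/π = 267°.

β_min ≈ 267°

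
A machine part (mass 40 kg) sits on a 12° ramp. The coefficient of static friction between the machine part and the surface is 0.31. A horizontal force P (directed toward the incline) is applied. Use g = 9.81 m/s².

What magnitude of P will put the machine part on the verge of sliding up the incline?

At impending motion up the slope, friction acts down-slope at its limit: f = μ_s N.
Perpendicular to the incline: N = m g cos θ + P sin θ.
Along the incline: P cos θ = m g sin θ + μ_s N = m g sin θ + μ_s (m g cos θ + P sin θ).
Solving, P (cos θ − μ_s sin θ) = m g (sin θ + μ_s cos θ), so P = 40×9.81×(sin 12° + 0.31 cos 12°)/(cos 12° − 0.31 sin 12°) = 392×0.5111/0.9137 = 220 N.

P ≈ 220 N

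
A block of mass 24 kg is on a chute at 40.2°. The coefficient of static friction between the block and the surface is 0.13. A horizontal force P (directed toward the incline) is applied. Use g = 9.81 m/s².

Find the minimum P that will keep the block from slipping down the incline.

P_min ≈ 152 N

The block tends to slide down (tan θ > μ_s), so at the point of impending slip friction acts up-slope at its limit: f = μ_s N.
Perpendicular to the incline: N = m g cos θ + P sin θ.
Along the incline: P cos θ + μ_s N = m g sin θ, i.e. P cos θ + μ_s (m g cos θ + P sin θ) = m g sin θ.
Solving, P (cos θ + μ_s sin θ) = m g (sin θ − μ_s cos θ), so P = 235×0.5462/0.8477 = 152 N.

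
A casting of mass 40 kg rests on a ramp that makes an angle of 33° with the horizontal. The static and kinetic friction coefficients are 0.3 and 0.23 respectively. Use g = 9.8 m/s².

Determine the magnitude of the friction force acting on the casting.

The normal reaction is N = m g cos θ = 328.8 N.
For equilibrium along the incline, friction must balance the weight component: f = m g sin θ = 213.5 N up the slope.
Maximum static friction available: μ_s N = 0.3 × 328.8 = 98.63 N.
|213.5| exceeds 98.63 N, so the casting slips down-slope; friction is kinetic, f = μ_k N = 0.23×328.8 = 75.6 N.

f ≈ 75.6 N (up the incline)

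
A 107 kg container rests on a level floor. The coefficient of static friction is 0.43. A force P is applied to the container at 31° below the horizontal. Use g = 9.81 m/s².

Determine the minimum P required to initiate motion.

P ≈ 710 N

N = m g + P sin α (the push presses the container into the level floor).
At impending slip, P cos α = μ_s N = μ_s (m g + P sin α).
Solving: P (cos α − μ_s sin α) = μ_s m g → P = 0.43×1050/(cos 31° − 0.43 sin 31°) = 451/0.6357 = 710 N.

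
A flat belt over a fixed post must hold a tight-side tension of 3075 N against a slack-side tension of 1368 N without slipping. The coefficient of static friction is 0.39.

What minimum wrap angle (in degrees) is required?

T₂/T₁ = e^{μβ} → β = ln(T₂/T₁)/μ.
β = ln(3075/1368)/0.39 = 0.81/0.39 = 2.077 rad.
In degrees: β = 2.077 × 180/π = 119°.

β_min ≈ 119°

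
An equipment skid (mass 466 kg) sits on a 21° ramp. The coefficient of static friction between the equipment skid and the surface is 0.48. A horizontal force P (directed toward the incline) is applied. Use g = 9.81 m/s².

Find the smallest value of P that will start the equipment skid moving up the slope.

P ≈ 4840 N

At impending motion up the slope, friction acts down-slope at its limit: f = μ_s N.
Perpendicular to the incline: N = m g cos θ + P sin θ.
Along the incline: P cos θ = m g sin θ + μ_s N = m g sin θ + μ_s (m g cos θ + P sin θ).
Solving, P (cos θ − μ_s sin θ) = m g (sin θ + μ_s cos θ), so P = 466×9.81×(sin 21° + 0.48 cos 21°)/(cos 21° − 0.48 sin 21°) = 4570×0.8065/0.7616 = 4840 N.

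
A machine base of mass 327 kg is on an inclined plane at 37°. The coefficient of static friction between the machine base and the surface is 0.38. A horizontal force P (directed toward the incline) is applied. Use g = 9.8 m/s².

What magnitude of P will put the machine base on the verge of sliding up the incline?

P ≈ 5090 N

At impending motion up the slope, friction acts down-slope at its limit: f = μ_s N.
Perpendicular to the incline: N = m g cos θ + P sin θ.
Along the incline: P cos θ = m g sin θ + μ_s N = m g sin θ + μ_s (m g cos θ + P sin θ).
Solving, P (cos θ − μ_s sin θ) = m g (sin θ + μ_s cos θ), so P = 327×9.8×(sin 37° + 0.38 cos 37°)/(cos 37° − 0.38 sin 37°) = 3200×0.9053/0.5699 = 5090 N.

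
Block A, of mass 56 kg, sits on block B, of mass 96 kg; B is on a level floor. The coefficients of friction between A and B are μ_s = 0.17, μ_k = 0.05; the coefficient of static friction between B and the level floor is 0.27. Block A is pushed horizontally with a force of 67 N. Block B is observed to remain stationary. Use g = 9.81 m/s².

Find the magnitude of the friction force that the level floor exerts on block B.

The normal force B exerts on A is simply A's weight, N₁ = 549.4 N.
Maximum static friction on A from B: μ_s N₁ = 0.17×549.4 = 93.39 N.
Since P = 67 N ≤ 93.39 N, A does not slip on B; friction on A equals P = 67 N.
By Newton's third law B feels 67 N forward from A. With B stationary, the floor's static friction on B balances it: f₂ = 67 N (well within μ_s(m_A+m_B)g = 402.6 N).

f ≈ 67 N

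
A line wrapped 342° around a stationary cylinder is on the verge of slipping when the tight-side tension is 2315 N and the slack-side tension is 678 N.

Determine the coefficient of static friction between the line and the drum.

μ ≈ 0.206

T₂/T₁ = e^{μβ} → μ = ln(T₂/T₁)/β.
β = 342° = 5.969 rad.
μ = ln(2315/678)/5.969 = ln(3.414)/5.969 = 0.206.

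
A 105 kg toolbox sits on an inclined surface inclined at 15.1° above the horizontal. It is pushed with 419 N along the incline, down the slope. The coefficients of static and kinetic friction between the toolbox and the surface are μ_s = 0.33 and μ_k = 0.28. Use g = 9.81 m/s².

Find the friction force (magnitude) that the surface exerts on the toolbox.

The normal reaction is N = m g cos θ = 994.5 N.
The friction needed for equilibrium is m g sin θ + P = 268.3 + 419 = 687.3 N, measured positive up-slope.
The static-friction ceiling is μ_s N = 0.33 × 994.5 = 328.2 N.
|687.3| exceeds 328.2 N, so the toolbox slips down-slope; friction is kinetic, f = μ_k N = 0.28×994.5 = 278 N.

f ≈ 278 N (up the incline)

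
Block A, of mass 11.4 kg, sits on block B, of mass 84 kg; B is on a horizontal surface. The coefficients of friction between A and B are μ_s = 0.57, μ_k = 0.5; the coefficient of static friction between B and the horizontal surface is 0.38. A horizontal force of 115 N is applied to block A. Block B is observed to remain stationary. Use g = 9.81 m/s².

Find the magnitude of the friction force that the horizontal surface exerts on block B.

The normal force B exerts on A is simply A's weight, N₁ = 111.8 N.
So the A–B interface can sustain at most μ_s N₁ = 63.75 N of static friction.
P = 115 N exceeds that limit, so A slips over B and the interface friction becomes kinetic: f₁ = μ_k N₁ = 0.5×111.8 = 55.9 N.
B experiences an equal 55.9 N forward from A (third law). B is in equilibrium, so the floor supplies f₂ = 55.9 N of static friction (limit μ_s(m_A+m_B)g = 355.6 N, not exceeded).

f ≈ 55.9 N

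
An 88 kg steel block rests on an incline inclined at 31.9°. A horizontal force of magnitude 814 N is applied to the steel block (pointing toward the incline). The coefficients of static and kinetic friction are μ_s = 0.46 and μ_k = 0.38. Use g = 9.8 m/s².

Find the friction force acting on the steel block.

f ≈ 235 N (down the incline)

Normal direction: N = m g cos θ + P sin θ = 1162 N.
Along the incline, the net driving force (taking up-slope positive) is P cos θ − m g sin θ = 691.1 − 455.7 = 235.3 N, so equilibrium requires friction f = -235.3 N (down-slope).
The limit of static friction is μ_s N = 534.7 N.
|f_req| = 235.3 ≤ 534.7 N → the steel block is in equilibrium; friction equals the required value.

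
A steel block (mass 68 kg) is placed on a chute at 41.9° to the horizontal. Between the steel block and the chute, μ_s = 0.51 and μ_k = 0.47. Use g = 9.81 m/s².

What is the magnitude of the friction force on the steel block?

Normal force: N = m g cos θ = 68 × 9.81 × cos 41.9° = 496.5 N.
Along the slope the weight component is m g sin θ = 445.5 N; friction must supply exactly this, acting up-slope.
Static friction can supply at most μ_s N = 253.2 N.
Since |445.5| > 253.2 N, static friction cannot hold it; the steel block slides down the incline and kinetic friction applies: f = μ_k N = 0.47 × 496.5 = 233 N.

f ≈ 233 N (up the incline)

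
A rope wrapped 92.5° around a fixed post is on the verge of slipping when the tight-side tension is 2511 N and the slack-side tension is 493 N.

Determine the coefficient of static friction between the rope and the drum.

μ ≈ 1.01

T₂/T₁ = e^{μβ} → μ = ln(T₂/T₁)/β.
β = 92.5° = 1.614 rad.
μ = ln(2511/493)/1.614 = ln(5.093)/1.614 = 1.01.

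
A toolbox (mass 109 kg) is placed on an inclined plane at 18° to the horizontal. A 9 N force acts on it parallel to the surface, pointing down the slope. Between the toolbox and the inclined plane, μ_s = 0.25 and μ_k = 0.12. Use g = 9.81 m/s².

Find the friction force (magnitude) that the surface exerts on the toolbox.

f ≈ 122 N (up the incline)

Normal force: N = m g cos θ = 109 × 9.81 × cos 18° = 1017 N.
The friction needed for equilibrium is m g sin θ + P = 330.4 + 9 = 339.4 N, measured positive up-slope.
The static-friction ceiling is μ_s N = 0.25 × 1017 = 254.2 N.
Since |339.4| > 254.2 N, static friction cannot hold it; the toolbox slides down the incline and kinetic friction applies: f = μ_k N = 0.12 × 1017 = 122 N.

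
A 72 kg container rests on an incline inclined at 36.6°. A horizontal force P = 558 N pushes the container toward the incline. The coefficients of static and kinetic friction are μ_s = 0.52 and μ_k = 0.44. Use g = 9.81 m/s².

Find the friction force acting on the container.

Resolve perpendicular to the incline: N = m g cos θ + P sin θ = 72×9.81×cos 36.6° + 558×sin 36.6° = 899.7 N.
Parallel to the incline: P cos θ − m g sin θ = 448 − 421.1 = 26.85 N; the friction needed to balance this is 26.85 N acting down the slope.
The limit of static friction is μ_s N = 467.9 N.
|f_req| = 26.85 ≤ 467.9 N → the container is in equilibrium; friction equals the required value.

f ≈ 26.8 N (down the incline)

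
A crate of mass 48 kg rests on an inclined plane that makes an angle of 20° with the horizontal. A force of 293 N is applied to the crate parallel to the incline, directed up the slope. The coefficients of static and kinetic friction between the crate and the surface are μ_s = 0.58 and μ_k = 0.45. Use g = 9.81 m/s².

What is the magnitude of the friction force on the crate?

The normal reaction is N = m g cos θ = 442.5 N.
For equilibrium along the incline the friction force must supply f = m g sin θ − P = 161.1 − 293 = -131.9 N (positive meaning up-slope).
The static-friction ceiling is μ_s N = 0.58 × 442.5 = 256.6 N.
Since |-131.9| ≤ 256.6 N, no slip — friction simply equals what equilibrium demands.

f ≈ 132 N (down the incline)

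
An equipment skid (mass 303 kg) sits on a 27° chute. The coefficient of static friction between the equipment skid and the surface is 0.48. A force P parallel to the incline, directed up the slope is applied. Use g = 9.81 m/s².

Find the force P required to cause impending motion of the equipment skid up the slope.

At impending motion up the slope, friction acts down-slope at its limit: f = μ_s N.
P is parallel to the surface, so N = m g cos θ = 2650 N.
Along the incline: P = m g sin θ + μ_s N = 1350 + 0.48×2650 = 2620 N.

P ≈ 2620 N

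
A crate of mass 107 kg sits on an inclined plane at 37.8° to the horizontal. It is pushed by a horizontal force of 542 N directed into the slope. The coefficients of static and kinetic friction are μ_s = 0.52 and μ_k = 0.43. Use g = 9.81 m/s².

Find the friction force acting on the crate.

Resolve perpendicular to the incline: N = m g cos θ + P sin θ = 107×9.81×cos 37.8° + 542×sin 37.8° = 1162 N.
Parallel to the incline: P cos θ − m g sin θ = 428.3 − 643.4 = -215.1 N; the friction needed to balance this is 215.1 N acting up the slope.
The limit of static friction is μ_s N = 604 N.
|f_req| = 215.1 ≤ 604 N → the crate is in equilibrium; friction equals the required value.

f ≈ 215 N (up the incline)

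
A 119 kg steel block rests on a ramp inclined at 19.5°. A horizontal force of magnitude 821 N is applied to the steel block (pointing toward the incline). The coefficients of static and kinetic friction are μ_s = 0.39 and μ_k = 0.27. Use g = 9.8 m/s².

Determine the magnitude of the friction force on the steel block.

f ≈ 385 N (down the incline)

Normal direction: N = m g cos θ + P sin θ = 1373 N.
Parallel to the incline: P cos θ − m g sin θ = 773.9 − 389.3 = 384.6 N; the friction needed to balance this is 384.6 N acting down the slope.
The limit of static friction is μ_s N = 535.6 N.
|f_req| = 384.6 ≤ 535.6 N → the steel block is in equilibrium; friction equals the required value.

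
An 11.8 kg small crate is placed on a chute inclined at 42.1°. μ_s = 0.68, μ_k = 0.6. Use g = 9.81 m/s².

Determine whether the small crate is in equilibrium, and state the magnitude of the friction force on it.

N = m g cos θ = 85.9 N.
Down-slope weight component: m g sin θ = 77.6 N.
μ_s N = 58.4 N.
77.6 > 58.4 N, so it slides; kinetic friction f = μ_k N = 0.6×85.9 = 51.5 N.

f ≈ 51.5 N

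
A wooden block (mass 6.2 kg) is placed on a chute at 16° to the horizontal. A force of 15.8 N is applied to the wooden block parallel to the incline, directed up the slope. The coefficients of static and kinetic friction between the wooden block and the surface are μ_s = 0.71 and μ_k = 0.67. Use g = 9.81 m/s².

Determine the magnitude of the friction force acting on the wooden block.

Normal force: N = m g cos θ = 6.2 × 9.81 × cos 16° = 58.47 N.
Parallel to the incline, ΣF = 0 gives f = m g sin θ − P = 16.76 − 15.8 = 0.9648 N (up-slope positive).
Maximum static friction available: μ_s N = 0.71 × 58.47 = 41.51 N.
Since |0.9648| ≤ 41.51 N, the wooden block remains in static equilibrium and friction takes exactly the required value.

f ≈ 0.965 N (up the incline)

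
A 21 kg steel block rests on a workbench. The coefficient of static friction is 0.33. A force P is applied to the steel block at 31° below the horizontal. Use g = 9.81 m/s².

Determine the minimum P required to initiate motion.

P ≈ 98.9 N

N = m g + P sin α (the push presses the steel block into the workbench).
At impending slip, P cos α = μ_s N = μ_s (m g + P sin α).
Solving: P (cos α − μ_s sin α) = μ_s m g → P = 0.33×206/(cos 31° − 0.33 sin 31°) = 68/0.6872 = 98.9 N.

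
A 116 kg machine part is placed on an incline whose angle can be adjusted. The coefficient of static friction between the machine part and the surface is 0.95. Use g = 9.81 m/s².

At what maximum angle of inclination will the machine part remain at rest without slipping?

At the slip threshold, m g sin θ = μ_s · m g cos θ, so tan θ = μ_s.
θ_max = arctan(0.95) = 43.5°.

θ_max ≈ 43.5°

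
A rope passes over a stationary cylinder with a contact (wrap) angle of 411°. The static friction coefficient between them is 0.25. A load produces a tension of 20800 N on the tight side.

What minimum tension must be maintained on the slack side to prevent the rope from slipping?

T_min ≈ 3460 N

Capstan equation at impending slip: T_tight/T_slack = e^{μβ}.
β = 411° = 7.173 rad; e^{μβ} = e^{0.25×7.173} = 6.009.
T_slack = T_tight / e^{μβ} = 20800 / 6.009 = 3460 N.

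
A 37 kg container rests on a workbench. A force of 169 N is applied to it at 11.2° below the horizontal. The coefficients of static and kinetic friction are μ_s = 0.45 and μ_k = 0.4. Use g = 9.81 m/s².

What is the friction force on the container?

f ≈ 166 N

Vertical equilibrium gives N = m g + P sin α = 395.8 N.
The horizontal driving force is P cos α = 165.8 N, so equilibrium needs friction f = 165.8 N.
The static-friction limit is μ_s N = 178.1 N.
Since 165.8 N does not exceed the limit, the container stays at rest and f = 166 N.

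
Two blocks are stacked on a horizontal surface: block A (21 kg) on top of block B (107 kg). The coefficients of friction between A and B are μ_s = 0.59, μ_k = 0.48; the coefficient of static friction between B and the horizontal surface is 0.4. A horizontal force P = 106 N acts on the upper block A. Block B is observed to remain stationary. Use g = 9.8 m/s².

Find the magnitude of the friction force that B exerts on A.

The normal force B exerts on A is simply A's weight, N₁ = 205.8 N.
So the A–B interface can sustain at most μ_s N₁ = 121.4 N of static friction.
Since P = 106 N ≤ 121.4 N, A does not slip on B; friction on A equals P = 106 N.
B experiences an equal 106 N forward from A (third law). B is in equilibrium, so the floor supplies f₂ = 106 N of static friction (limit μ_s(m_A+m_B)g = 501.8 N, not exceeded).

f ≈ 106 N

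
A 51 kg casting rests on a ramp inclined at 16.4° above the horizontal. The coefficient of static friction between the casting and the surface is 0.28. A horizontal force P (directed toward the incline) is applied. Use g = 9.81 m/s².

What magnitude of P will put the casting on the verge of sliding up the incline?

P ≈ 313 N

At impending motion up the slope, friction acts down-slope at its limit: f = μ_s N.
Perpendicular to the incline: N = m g cos θ + P sin θ.
Along the incline: P cos θ = m g sin θ + μ_s N = m g sin θ + μ_s (m g cos θ + P sin θ).
Solving, P (cos θ − μ_s sin θ) = m g (sin θ + μ_s cos θ), so P = 51×9.81×(sin 16.4° + 0.28 cos 16.4°)/(cos 16.4° − 0.28 sin 16.4°) = 500×0.5509/0.8803 = 313 N.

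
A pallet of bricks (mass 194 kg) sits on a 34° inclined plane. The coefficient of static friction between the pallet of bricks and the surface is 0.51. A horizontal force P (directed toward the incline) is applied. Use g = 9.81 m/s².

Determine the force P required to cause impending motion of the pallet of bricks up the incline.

At impending motion up the slope, friction acts down-slope at its limit: f = μ_s N.
Perpendicular to the incline: N = m g cos θ + P sin θ.
Along the incline: P cos θ = m g sin θ + μ_s N = m g sin θ + μ_s (m g cos θ + P sin θ).
Solving, P (cos θ − μ_s sin θ) = m g (sin θ + μ_s cos θ), so P = 194×9.81×(sin 34° + 0.51 cos 34°)/(cos 34° − 0.51 sin 34°) = 1900×0.982/0.5438 = 3440 N.

P ≈ 3440 N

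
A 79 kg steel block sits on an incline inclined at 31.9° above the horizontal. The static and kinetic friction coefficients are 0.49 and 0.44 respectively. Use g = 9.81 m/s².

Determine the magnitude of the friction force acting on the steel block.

Perpendicular to the surface, N = m g cos θ = 79·9.81·cos 31.9° = 657.9 N.
Along the slope the weight component is m g sin θ = 409.5 N; friction must supply exactly this, acting up-slope.
Static friction can supply at most μ_s N = 322.4 N.
|409.5| exceeds 322.4 N, so the steel block slips down-slope; friction is kinetic, f = μ_k N = 0.44×657.9 = 289 N.

f ≈ 289 N (up the incline)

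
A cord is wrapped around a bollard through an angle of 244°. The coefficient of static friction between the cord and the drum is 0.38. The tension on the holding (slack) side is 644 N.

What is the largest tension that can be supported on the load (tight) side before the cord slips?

At impending slip the capstan equation gives T₂/T₁ = e^{μβ} with β in radians.
β = 244° × π/180 = 4.259 rad.
e^{μβ} = e^{0.38×4.259} = 5.044.
T₂ = T₁ · e^{μβ} = 644 × 5.044 = 3250 N.

T_max ≈ 3250 N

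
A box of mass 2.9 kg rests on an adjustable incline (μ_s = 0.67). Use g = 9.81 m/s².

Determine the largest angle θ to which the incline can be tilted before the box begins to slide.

θ_max ≈ 33.8°

At the slip threshold, m g sin θ = μ_s · m g cos θ, so tan θ = μ_s.
θ_max = arctan(0.67) = 33.8°.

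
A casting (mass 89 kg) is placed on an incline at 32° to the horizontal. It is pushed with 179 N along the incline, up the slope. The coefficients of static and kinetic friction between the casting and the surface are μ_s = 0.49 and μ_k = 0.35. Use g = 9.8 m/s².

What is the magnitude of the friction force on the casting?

The normal reaction is N = m g cos θ = 739.7 N.
For equilibrium along the incline the friction force must supply f = m g sin θ − P = 462.2 − 179 = 283.2 N (positive meaning up-slope).
Maximum static friction available: μ_s N = 0.49 × 739.7 = 362.4 N.
Since |283.2| ≤ 362.4 N, static friction is sufficient; f equals the required value, not μ_s N.

f ≈ 283 N (up the incline)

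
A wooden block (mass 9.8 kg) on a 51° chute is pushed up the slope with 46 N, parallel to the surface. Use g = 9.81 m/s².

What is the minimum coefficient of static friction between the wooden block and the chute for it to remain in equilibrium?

N = m g cos θ = 60.5 N.
Friction must make up the shortfall along the incline: f = m g sin θ − P = 74.71 − 46 = 28.71 N.
At the threshold f = μ_s N, so μ_s,min = 28.71/60.5 = 0.475.

μ_s,min ≈ 0.475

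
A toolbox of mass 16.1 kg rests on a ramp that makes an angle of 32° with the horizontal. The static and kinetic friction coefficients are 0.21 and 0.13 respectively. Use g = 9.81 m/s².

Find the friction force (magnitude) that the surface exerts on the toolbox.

f ≈ 17.4 N (up the incline)

Normal force: N = m g cos θ = 16.1 × 9.81 × cos 32° = 133.9 N.
Along the slope the weight component is m g sin θ = 83.7 N; friction must supply exactly this, acting up-slope.
The static-friction ceiling is μ_s N = 0.21 × 133.9 = 28.13 N.
|83.7| exceeds 28.13 N, so the toolbox slips down-slope; friction is kinetic, f = μ_k N = 0.13×133.9 = 17.4 N.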